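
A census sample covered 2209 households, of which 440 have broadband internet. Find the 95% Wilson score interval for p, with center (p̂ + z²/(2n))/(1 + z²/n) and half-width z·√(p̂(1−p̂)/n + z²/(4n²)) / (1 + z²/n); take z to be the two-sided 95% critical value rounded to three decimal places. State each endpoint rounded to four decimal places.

(0.1831, 0.2164)

Here p̂ = 440/2209 = 0.19919 and z = 1.960 (z² = 3.841600).
1 + z²/n = 1.001739.
Center = (0.19919 + 0.000870)/1.001739 = 0.19971.
Radicand: p̂(1−p̂)/n + z²/(4n²) = 0.000072209 + 0.000000197 = 0.000072406.
Half-width = z·√(radicand)/denom = 1.960·0.008509/1.001739 = 0.01665.
CI: 0.19971 ± 0.01665 = (0.1831, 0.2164).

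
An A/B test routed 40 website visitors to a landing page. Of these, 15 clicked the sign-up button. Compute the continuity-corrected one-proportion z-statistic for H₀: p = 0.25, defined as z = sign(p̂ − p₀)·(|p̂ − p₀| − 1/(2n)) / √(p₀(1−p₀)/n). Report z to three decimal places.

z = 1.643

With x = 15 successes in n = 40, p̂ = 0.37500. p̂ − p₀ = 0.125000.
1/(2n) = 0.012500.
Corrected numerator: |0.125000| − 0.012500 = 0.112500.
Under H₀, SE = √(p₀(1−p₀)/n) = √(0.25·0.75/40) = √0.004687500 = 0.068465.
z = (+)0.112500/0.068465 = 1.643.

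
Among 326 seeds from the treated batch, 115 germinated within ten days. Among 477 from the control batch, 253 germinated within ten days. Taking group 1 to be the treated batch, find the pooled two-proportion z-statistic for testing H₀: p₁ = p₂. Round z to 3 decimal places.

p̂₁ = 115/326 = 0.35276, p̂₂ = 253/477 = 0.53040.
Pooled p̂ = (115+253)/(326+477) = 368/803 = 0.45828.
Pooled SE = √[0.2482596·0.00516392] ≈ 0.035805.
z = -0.17764/0.035805 = -4.961.

z = -4.961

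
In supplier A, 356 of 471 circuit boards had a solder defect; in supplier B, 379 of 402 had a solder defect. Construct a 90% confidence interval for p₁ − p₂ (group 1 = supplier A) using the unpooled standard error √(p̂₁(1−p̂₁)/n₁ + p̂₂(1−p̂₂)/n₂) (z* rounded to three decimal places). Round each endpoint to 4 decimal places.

p̂₁ = 0.75584, p̂₂ = 0.94279, so the observed difference is -0.18695.
Unpooled SE = √(p̂₁(1−p̂₁)/n₁ + p̂₂(1−p̂₂)/n₂) = √(0.000391819 + 0.000134180) = 0.022935.
The 90% critical value is z* = 1.645. Margin of error = 0.03773.
So the interval runs from -0.2247 to -0.1492.

(-0.2247, -0.1492)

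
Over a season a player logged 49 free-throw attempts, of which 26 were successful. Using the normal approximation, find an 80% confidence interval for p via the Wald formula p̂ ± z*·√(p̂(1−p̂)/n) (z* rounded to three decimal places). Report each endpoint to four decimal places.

(0.4392, 0.6220)

With x = 26 successes in n = 49, p̂ = 0.53061.
SE = √(p̂(1−p̂)/n) = √(0.249063/49) = 0.071295.
z* = 1.282 at the 80% level.
Margin = 1.282·0.071295 = 0.09140.
So the interval runs from 0.4392 to 0.6220.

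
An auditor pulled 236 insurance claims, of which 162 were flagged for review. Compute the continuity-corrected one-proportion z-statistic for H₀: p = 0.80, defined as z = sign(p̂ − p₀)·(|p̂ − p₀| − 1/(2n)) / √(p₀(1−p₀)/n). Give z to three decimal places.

z = -4.280

With x = 162 successes in n = 236, p̂ = 0.68644. p̂ − p₀ = -0.113559.
1/(2n) = 0.002119.
Corrected numerator: |-0.113559| − 0.002119 = 0.111440.
Under H₀, SE = √(p₀(1−p₀)/n) = √(0.80·0.20/236) = √0.000677966 = 0.026038.
z = (−)0.111440/0.026038 = -4.280.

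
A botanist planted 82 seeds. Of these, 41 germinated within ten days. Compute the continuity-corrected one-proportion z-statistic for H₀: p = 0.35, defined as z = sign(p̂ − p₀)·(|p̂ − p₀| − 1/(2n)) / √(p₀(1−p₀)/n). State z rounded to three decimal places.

z = 2.732

p̂ = 41/82 = 0.50000. p̂ − p₀ = 0.150000.
Continuity correction 1/(2n) = 1/164 = 0.006098.
Corrected numerator: |0.150000| − 0.006098 = 0.143902.
SE₀ = √(0.35·0.65/82) = 0.052672.
z = (+)0.143902/0.052672 = 2.732.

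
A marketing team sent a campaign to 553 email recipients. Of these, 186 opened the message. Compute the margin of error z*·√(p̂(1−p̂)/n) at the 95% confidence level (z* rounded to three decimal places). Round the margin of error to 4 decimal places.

Sample proportion p̂ = 186/553 = 0.33635.
SE = √(p̂(1−p̂)/n) = √(0.223218/553) = 0.020091.
The 95% critical value is z* = 1.960.
Margin of error = z*·SE = 1.960 × 0.020091 = 0.0394.

ME = 0.0394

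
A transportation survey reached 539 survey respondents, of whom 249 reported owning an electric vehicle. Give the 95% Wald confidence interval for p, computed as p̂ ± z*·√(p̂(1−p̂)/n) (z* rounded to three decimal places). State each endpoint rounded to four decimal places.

The sample proportion is 249/539 = 0.46197.
SE(p̂) = √(0.46197·0.53803/539) = 0.021474.
For 95% confidence, z* = 1.960.
Margin of error: 1.960 × 0.021474 = 0.04209.
CI: 0.46197 ± 0.04209 = (0.4199, 0.5041).

(0.4199, 0.5041)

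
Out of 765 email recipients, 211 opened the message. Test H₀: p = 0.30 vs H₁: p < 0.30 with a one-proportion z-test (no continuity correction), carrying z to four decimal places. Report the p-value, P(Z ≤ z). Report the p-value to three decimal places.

p-value = 0.072

Sample proportion p̂ = 211/765 = 0.27582.
Null standard error: √(0.30·0.70/765) = √0.000274510 = 0.016568.
Test statistic (full precision, shown to 4 dp): z = (211/765 − 0.30)/SE₀ ≈ -1.4596.
p-value = P(Z ≤ z) with z = -1.4596 → 0.072.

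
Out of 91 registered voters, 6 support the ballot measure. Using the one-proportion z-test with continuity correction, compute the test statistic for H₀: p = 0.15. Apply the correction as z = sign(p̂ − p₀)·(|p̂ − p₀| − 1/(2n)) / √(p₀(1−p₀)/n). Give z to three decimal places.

Sample proportion p̂ = 6/91 = 0.06593. p̂ − p₀ = -0.084066.
Continuity correction 1/(2n) = 1/182 = 0.005495.
Corrected numerator: |-0.084066| − 0.005495 = 0.078571.
Under H₀, SE = √(p₀(1−p₀)/n) = √(0.15·0.85/91) = √0.001401099 = 0.037431.
z = −0.078571/0.037431 = -2.099.

z = -2.099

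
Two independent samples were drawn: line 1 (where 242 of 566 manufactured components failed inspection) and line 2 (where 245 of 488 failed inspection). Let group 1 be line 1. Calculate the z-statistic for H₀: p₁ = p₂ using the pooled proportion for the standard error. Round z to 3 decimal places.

z = -2.419

Sample proportions: p̂₁ = 242/566 = 0.42756 and p̂₂ = 245/488 = 0.50205.
Pooling: p̂ = 487/1054 = 0.46205.
SE = √[p̂(1−p̂)(1/n₁+1/n₂)] = √[0.46205·0.53795·(1/566+1/488)] ≈ 0.030798.
z = (p̂₁ − p̂₂)/SE = (0.42756 − 0.50205)/0.030798 = -0.07449/0.030798 = -2.419.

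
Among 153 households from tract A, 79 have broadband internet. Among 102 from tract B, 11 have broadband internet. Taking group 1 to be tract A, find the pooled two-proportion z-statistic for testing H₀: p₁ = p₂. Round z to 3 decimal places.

z = 6.687

p̂₁ = 79/153 = 0.51634, p̂₂ = 11/102 = 0.10784.
Pooling: p̂ = 90/255 = 0.35294.
Pooled SE = √[0.2283737·0.01633987] ≈ 0.061087.
z = 0.40850/0.061087 = 6.687.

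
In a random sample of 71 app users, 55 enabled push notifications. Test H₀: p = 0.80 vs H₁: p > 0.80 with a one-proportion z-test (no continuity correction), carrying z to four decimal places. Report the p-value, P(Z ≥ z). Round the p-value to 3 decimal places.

p-value = 0.703

Sample proportion p̂ = 55/71 = 0.77465.
SE₀ = √(0.80·0.20/71) = 0.047471.
Test statistic (full precision, shown to 4 dp): z = (55/71 − 0.80)/SE₀ ≈ -0.5341.
p-value = P(Z ≥ z) with z = -0.5341 → 0.703.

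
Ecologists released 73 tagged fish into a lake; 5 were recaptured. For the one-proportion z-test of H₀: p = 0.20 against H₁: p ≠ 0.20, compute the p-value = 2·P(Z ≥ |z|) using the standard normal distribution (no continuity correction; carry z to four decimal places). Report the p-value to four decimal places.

p-value = 0.0050

With x = 5 successes in n = 73, p̂ = 0.06849.
SE₀ = √(0.20·0.80/73) = 0.046816.
Test statistic (full precision, shown to 4 dp): z = (5/73 − 0.20)/SE₀ ≈ -2.8090.
p-value = 2·P(Z ≥ |z|) with z = -2.8090 → 0.0050.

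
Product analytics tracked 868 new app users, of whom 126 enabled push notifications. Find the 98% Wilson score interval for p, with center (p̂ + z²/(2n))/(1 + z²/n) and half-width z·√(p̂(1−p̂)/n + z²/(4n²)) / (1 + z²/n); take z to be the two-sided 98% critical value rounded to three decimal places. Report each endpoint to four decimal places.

(0.1195, 0.1752)

Here p̂ = 126/868 = 0.14516 and z = 2.326 (z² = 5.410276).
Denominator 1 + z²/n = 1 + 5.410276/868 = 1.006233.
Adjusted center: (0.14516 + z²/(2n))/1.006233 = 0.14736.
Radicand: p̂(1−p̂)/n + z²/(4n²) = 0.000142960 + 0.000001795 = 0.000144755.
Half-width = 2.326·√0.000144755/1.006233 = 0.02781.
So the interval runs from 0.1195 to 0.1752.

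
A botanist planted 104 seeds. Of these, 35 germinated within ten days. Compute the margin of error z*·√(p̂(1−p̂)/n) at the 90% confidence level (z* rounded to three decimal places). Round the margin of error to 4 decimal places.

With x = 35 successes in n = 104, p̂ = 0.33654.
Standard error of p̂: √(0.223280/104) = √0.002146926 = 0.046335.
The 90% critical value is z* = 1.645.
ME = 1.645·0.046335 = 0.0762.

ME = 0.0762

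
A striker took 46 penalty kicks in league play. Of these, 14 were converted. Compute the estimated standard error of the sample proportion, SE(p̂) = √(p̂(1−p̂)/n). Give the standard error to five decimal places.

The sample proportion is 14/46 = 0.30435.
p̂(1−p̂) = 0.211721.
SE = √(0.211721/46) = √0.004602630 = 0.06784.

SE = 0.06784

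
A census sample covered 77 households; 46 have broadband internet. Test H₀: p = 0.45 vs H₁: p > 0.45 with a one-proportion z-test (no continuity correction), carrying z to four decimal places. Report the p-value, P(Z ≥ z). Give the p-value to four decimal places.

p-value = 0.0047

The sample proportion is 46/77 = 0.59740.
SE₀ = √(0.45·0.55/77) = 0.056695.
Test statistic (full precision, shown to 4 dp): z = (46/77 − 0.45)/SE₀ ≈ 2.5999.
From the standard normal, P(Z ≥ z) = 0.0047.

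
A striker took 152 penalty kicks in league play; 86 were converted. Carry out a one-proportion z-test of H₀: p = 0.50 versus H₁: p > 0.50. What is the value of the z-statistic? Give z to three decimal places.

z = 1.622

Sample proportion p̂ = 86/152 = 0.56579.
Under H₀, SE = √(p₀(1−p₀)/n) = √(0.50·0.50/152) = √0.001644737 = 0.040555.
z = (0.56579 − 0.50)/0.040555 = 0.06579/0.040555 = 1.622.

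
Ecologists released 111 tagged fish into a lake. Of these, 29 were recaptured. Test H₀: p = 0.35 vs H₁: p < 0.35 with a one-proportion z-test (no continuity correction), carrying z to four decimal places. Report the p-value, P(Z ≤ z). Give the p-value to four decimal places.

Sample proportion p̂ = 29/111 = 0.26126.
Under H₀, SE = √(p₀(1−p₀)/n) = √(0.35·0.65/111) = √0.002049550 = 0.045272.
z = (p̂ − p₀)/SE = (29/111 − 0.35)/0.045272 ≈ -1.9601.
p-value = P(Z ≤ z) with z = -1.9601 → 0.0250.

p-value = 0.0250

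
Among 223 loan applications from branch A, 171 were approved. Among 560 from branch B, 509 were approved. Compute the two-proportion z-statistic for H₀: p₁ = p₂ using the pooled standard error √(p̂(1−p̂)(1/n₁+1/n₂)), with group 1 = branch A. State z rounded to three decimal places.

Sample proportions: p̂₁ = 171/223 = 0.76682 and p̂₂ = 509/560 = 0.90893.
Pooling: p̂ = 680/783 = 0.86845.
SE = √[p̂(1−p̂)(1/n₁+1/n₂)] = √[0.86845·0.13155·(1/223+1/560)] ≈ 0.026764.
z = -0.14211/0.026764 = -5.310.

z = -5.310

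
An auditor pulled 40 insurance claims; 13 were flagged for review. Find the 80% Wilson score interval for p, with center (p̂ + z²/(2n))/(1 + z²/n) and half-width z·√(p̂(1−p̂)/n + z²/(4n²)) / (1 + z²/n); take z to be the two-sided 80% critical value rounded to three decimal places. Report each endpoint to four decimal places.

(0.2386, 0.4252)

p̂ = 13/40 = 0.32500; z = 1.282, so z² = 1.643524.
1 + z²/n = 1.041088.
Adjusted center: (0.32500 + z²/(2n))/1.041088 = 0.33191.
Radicand: p̂(1−p̂)/n + z²/(4n²) = 0.005484375 + 0.000256801 = 0.005741176.
Half-width = 1.282·√0.005741176/1.041088 = 0.09330.
CI: 0.33191 ± 0.09330 = (0.2386, 0.4252).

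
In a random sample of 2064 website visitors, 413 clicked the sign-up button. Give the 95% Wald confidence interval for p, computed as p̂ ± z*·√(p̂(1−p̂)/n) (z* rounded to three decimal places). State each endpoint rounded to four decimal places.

With x = 413 successes in n = 2064, p̂ = 0.20010.
SE = √(p̂(1−p̂)/n) = √(0.160058/2064) = 0.008806.
The 95% critical value is z* = 1.960.
Margin of error: 1.960 × 0.008806 = 0.01726.
So the interval runs from 0.1828 to 0.2174.

(0.1828, 0.2174)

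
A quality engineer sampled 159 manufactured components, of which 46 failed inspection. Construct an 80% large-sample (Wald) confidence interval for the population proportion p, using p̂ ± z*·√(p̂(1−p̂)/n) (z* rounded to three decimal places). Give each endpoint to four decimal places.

(0.2432, 0.3354)

p̂ = 46/159 = 0.28931.
SE = √(p̂(1−p̂)/n) = √(0.205609/159) = 0.035960.
The 80% critical value is z* = 1.282.
Margin of error: 1.282 × 0.035960 = 0.04610.
CI: 0.28931 ± 0.04610 = (0.2432, 0.3354).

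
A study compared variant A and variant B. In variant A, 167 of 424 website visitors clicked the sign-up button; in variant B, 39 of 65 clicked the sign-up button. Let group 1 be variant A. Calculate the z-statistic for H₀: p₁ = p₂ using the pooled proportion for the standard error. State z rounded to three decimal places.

Sample proportions: p̂₁ = 167/424 = 0.39387 and p̂₂ = 39/65 = 0.60000.
Pooled p̂ = (167+39)/(424+65) = 206/489 = 0.42127.
SE = √[p̂(1−p̂)(1/n₁+1/n₂)] = √[0.42127·0.57873·(1/424+1/65)] ≈ 0.065771.
z = -0.20613/0.065771 = -3.134.

z = -3.134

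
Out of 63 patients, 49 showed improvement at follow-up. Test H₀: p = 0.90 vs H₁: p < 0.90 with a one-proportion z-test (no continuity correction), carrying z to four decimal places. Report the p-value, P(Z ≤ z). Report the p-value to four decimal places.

Sample proportion p̂ = 49/63 = 0.77778.
Under H₀, SE = √(p₀(1−p₀)/n) = √(0.90·0.10/63) = √0.001428571 = 0.037796.
Test statistic (full precision, shown to 4 dp): z = (49/63 − 0.90)/SE₀ ≈ -3.2337.
From the standard normal, P(Z ≤ z) = 0.0006.

p-value = 0.0006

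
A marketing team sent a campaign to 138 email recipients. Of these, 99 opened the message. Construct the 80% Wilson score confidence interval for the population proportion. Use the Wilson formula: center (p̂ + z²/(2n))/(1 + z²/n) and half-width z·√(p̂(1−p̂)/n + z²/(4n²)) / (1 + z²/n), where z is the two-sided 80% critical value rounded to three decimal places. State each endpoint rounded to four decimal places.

(0.6659, 0.7637)

Here p̂ = 99/138 = 0.71739 and z = 1.282 (z² = 1.643524).
1 + z²/n = 1.011910.
Adjusted center: (0.71739 + z²/(2n))/1.011910 = 0.71483.
Radicand: p̂(1−p̂)/n + z²/(4n²) = 0.001469138 + 0.000021575 = 0.001490713.
Half-width = 1.282·√0.001490713/1.011910 = 0.04892.
CI: 0.71483 ± 0.04892 = (0.6659, 0.7637).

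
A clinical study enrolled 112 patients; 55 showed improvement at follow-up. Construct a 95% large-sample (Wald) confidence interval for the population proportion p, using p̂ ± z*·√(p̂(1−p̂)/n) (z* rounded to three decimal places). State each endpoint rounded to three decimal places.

(0.398, 0.584)

The sample proportion is 55/112 = 0.49107.
SE = √(p̂(1−p̂)/n) = √(0.249920/112) = 0.047238.
z* = 1.960 at the 95% level.
Margin = 1.960·0.047238 = 0.09259.
So the interval runs from 0.398 to 0.584.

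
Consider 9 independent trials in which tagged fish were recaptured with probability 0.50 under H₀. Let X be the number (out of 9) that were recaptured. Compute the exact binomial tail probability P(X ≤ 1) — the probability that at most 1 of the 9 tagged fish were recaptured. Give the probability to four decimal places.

X ~ Binomial(n=9, p=0.50).
P(X ≤ 1) = C(9,0)·0.50^0·0.50^9 + C(9,1)·0.50^1·0.50^8.
= 0.001953 + 0.017578 = 0.0195.

P = 0.0195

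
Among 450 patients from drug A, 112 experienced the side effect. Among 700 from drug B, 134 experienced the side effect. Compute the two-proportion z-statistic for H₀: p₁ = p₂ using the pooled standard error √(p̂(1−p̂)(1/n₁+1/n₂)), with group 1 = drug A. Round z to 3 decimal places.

Sample proportions: p̂₁ = 112/450 = 0.24889 and p̂₂ = 134/700 = 0.19143.
Pooled p̂ = (112+134)/(450+700) = 246/1150 = 0.21391.
SE = √[p̂(1−p̂)(1/n₁+1/n₂)] = √[0.21391·0.78609·(1/450+1/700)] ≈ 0.024777.
z = 0.05746/0.024777 = 2.319.

z = 2.319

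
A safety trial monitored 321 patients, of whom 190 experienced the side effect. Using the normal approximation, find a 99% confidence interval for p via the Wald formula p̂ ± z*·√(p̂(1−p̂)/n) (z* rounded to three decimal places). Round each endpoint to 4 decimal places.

p̂ = 190/321 = 0.59190.
Standard error of p̂: √(0.241554/321) = √0.000752506 = 0.027432.
For 99% confidence, z* = 2.576.
Margin of error: 2.576 × 0.027432 = 0.07066.
So the interval runs from 0.5212 to 0.6626.

(0.5212, 0.6626)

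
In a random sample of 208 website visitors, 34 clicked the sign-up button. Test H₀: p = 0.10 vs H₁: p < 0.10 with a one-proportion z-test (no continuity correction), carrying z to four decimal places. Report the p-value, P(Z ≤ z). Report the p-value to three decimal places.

Sample proportion p̂ = 34/208 = 0.16346.
Under H₀, SE = √(p₀(1−p₀)/n) = √(0.10·0.90/208) = √0.000432692 = 0.020801.
Test statistic (full precision, shown to 4 dp): z = (34/208 − 0.10)/SE₀ ≈ 3.0509.
From the standard normal, P(Z ≤ z) = 0.999.

p-value = 0.999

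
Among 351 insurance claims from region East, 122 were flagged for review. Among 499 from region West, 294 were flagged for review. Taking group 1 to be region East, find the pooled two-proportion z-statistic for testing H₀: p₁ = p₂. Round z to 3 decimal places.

p̂₁ = 122/351 = 0.34758, p̂₂ = 294/499 = 0.58918.
Pooling: p̂ = 416/850 = 0.48941.
SE = √[p̂(1−p̂)(1/n₁+1/n₂)] = √[0.48941·0.51059·(1/351+1/499)] ≈ 0.034824.
z = (p̂₁ − p̂₂)/SE = (0.34758 − 0.58918)/0.034824 = -0.24160/0.034824 = -6.938.

z = -6.938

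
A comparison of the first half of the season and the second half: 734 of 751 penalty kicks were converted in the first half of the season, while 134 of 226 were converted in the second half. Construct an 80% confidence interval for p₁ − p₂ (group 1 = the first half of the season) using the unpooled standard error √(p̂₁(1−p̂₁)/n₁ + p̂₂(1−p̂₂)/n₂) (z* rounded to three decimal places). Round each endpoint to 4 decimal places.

(0.3420, 0.4269)

p̂₁ = 0.97736, p̂₂ = 0.59292, so the observed difference is 0.38444.
SE = √(0.000029459 + 0.001067990) = √0.001097449 = 0.033128.
The 80% critical value is z* = 1.282. Margin = 1.282·0.033128 = 0.04247.
CI: 0.38444 ± 0.04247 = (0.3420, 0.4269).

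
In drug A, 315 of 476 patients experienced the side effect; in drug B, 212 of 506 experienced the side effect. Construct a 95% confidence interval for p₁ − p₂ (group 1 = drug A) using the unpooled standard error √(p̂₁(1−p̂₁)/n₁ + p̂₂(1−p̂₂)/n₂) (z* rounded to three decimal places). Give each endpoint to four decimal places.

p̂₁ = 315/476 = 0.66176, p̂₂ = 212/506 = 0.41897; p̂₁ − p̂₂ = 0.24279.
SE = √(0.000470236 + 0.000481096) = √0.000951332 = 0.030844.
z* = 1.960 at the 95% level. Margin of error = 0.06045.
Interval: 0.24279 ± 0.06045 → (0.1823, 0.3032).

(0.1823, 0.3032)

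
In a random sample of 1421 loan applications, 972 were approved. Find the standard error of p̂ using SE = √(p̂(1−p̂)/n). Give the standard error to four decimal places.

SE = 0.0123

The sample proportion is 972/1421 = 0.68403.
p̂(1−p̂) = 0.216133.
SE = √(0.216133/1421) = 0.0123.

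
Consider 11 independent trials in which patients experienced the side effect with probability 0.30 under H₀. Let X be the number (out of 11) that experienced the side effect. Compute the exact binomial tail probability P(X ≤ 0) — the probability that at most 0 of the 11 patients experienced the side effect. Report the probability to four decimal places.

X ~ Binomial(n=11, p=0.30).
P(X ≤ 0) = C(11,0)·0.30^0·0.70^11.
= 0.019773 = 0.0198.

P = 0.0198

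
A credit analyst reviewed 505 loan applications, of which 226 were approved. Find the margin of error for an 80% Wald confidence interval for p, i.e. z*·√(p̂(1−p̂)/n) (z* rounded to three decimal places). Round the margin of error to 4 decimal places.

p̂ = 226/505 = 0.44752.
Standard error of p̂: √(0.247246/505) = √0.000489597 = 0.022127.
z* = 1.282 at the 80% level.
ME = 1.282·0.022127 = 0.0284.

ME = 0.0284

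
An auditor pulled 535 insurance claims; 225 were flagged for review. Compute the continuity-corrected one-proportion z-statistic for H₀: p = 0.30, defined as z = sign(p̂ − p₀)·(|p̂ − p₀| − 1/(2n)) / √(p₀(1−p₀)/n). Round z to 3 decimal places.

Sample proportion p̂ = 225/535 = 0.42056. p̂ − p₀ = 0.120561.
1/(2n) = 0.000935.
Corrected numerator: |0.120561| − 0.000935 = 0.119626.
Under H₀, SE = √(p₀(1−p₀)/n) = √(0.30·0.70/535) = √0.000392523 = 0.019812.
z = (+)0.119626/0.019812 = 6.038.

z = 6.038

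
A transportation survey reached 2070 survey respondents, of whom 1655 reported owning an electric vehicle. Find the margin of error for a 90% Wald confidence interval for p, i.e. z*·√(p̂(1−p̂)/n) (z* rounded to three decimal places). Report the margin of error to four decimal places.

Sample proportion p̂ = 1655/2070 = 0.79952.
SE = √(p̂(1−p̂)/n) = √(0.160290/2070) = 0.008800.
The 90% critical value is z* = 1.645.
ME = 1.645·0.008800 = 0.0145.

ME = 0.0145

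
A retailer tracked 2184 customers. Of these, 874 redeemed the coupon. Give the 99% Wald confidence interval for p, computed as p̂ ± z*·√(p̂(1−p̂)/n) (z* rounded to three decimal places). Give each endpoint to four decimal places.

The sample proportion is 874/2184 = 0.40018.
Standard error of p̂: √(0.240037/2184) = √0.000109907 = 0.010484.
For 99% confidence, z* = 2.576.
Margin of error: 2.576 × 0.010484 = 0.02701.
Interval: 0.40018 ± 0.02701 → (0.3732, 0.4272).

(0.3732, 0.4272)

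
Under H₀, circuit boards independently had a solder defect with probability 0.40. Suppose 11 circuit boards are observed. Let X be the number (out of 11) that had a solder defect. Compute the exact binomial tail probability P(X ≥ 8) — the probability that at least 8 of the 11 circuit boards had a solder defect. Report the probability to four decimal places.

P = 0.0293

X is binomial with n = 11 and p = 0.40.
P(X ≥ 8) = C(11,8)·0.40^8·0.60^3 + C(11,9)·0.40^9·0.60^2 + C(11,10)·0.40^10·0.60^1 + C(11,11)·0.40^11·0.60^0.
= 0.023357 + 0.005190 + 0.000692 + 0.000042 = 0.0293.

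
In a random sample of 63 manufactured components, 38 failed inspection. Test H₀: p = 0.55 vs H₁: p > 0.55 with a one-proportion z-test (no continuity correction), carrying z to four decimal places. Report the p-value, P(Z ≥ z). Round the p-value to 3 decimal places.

p̂ = 38/63 = 0.60317.
SE₀ = √(0.55·0.45/63) = 0.062678.
z = (p̂ − p₀)/SE = (38/63 − 0.55)/0.062678 ≈ 0.8484.
From the standard normal, P(Z ≥ z) = 0.198.

p-value = 0.198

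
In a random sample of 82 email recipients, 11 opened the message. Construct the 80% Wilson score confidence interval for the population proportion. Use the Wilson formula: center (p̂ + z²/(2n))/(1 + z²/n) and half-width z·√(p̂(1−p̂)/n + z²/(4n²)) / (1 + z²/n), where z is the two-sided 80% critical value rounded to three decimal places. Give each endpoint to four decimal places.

Here p̂ = 11/82 = 0.13415 and z = 1.282 (z² = 1.643524).
Denominator 1 + z²/n = 1 + 1.643524/82 = 1.020043.
Adjusted center: (0.13415 + z²/(2n))/1.020043 = 0.14134.
Radicand: p̂(1−p̂)/n + z²/(4n²) = 0.001416477 + 0.000061107 = 0.001477584.
Half-width = 1.282·√0.001477584/1.020043 = 0.04831.
So the interval runs from 0.0930 to 0.1896.

(0.0930, 0.1896)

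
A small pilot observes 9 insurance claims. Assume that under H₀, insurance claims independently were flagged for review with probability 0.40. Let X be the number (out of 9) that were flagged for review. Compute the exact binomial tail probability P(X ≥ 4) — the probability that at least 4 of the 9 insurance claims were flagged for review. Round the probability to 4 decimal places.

P = 0.5174

X ~ Binomial(n=9, p=0.40).
P(X ≥ 4) = Σ_{j=4}^{9} C(9,j)·0.40^j·0.60^{9−j}.
= 0.250823 + 0.167215 + 0.074318 + 0.021234 + 0.003539 + 0.000262 = 0.5174.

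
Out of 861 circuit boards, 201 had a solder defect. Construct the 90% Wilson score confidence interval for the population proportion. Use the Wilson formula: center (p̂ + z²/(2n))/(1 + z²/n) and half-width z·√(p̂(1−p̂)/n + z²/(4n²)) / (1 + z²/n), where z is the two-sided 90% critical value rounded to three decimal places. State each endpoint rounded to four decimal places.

p̂ = 201/861 = 0.23345; z = 1.645, so z² = 2.706025.
1 + z²/n = 1.003143.
Adjusted center: (0.23345 + z²/(2n))/1.003143 = 0.23428.
Radicand: p̂(1−p̂)/n + z²/(4n²) = 0.000207841 + 0.000000913 = 0.000208754.
Half-width = 1.645·√0.000208754/1.003143 = 0.02369.
So the interval runs from 0.2106 to 0.2580.

(0.2106, 0.2580)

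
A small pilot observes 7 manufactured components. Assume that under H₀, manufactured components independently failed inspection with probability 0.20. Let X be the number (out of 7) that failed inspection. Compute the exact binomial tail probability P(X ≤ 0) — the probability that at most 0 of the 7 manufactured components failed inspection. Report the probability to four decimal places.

X ~ Binomial(n=7, p=0.20).
P(X ≤ 0) = C(7,0)·0.20^0·0.80^7.
= 0.209715 = 0.2097.

P = 0.2097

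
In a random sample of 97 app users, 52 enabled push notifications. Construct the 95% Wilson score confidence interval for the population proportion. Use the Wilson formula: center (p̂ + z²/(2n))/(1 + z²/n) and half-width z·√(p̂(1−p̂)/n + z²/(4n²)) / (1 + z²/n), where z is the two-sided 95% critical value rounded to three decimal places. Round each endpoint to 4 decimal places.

p̂ = 52/97 = 0.53608; z = 1.960, so z² = 3.841600.
1 + z²/n = 1.039604.
Adjusted center: (0.53608 + z²/(2n))/1.039604 = 0.53471.
Radicand: p̂(1−p̂)/n + z²/(4n²) = 0.002563897 + 0.000102072 = 0.002665969.
Half-width = z·√(radicand)/denom = 1.960·0.051633/1.039604 = 0.09735.
CI: 0.53471 ± 0.09735 = (0.4374, 0.6321).

(0.4374, 0.6321)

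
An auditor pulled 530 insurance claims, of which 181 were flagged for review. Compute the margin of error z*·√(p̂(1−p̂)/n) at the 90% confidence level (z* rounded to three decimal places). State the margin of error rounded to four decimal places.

p̂ = 181/530 = 0.34151.
SE(p̂) = √(0.34151·0.65849/530) = 0.020599.
z* = 1.645 at the 90% level.
ME = 1.645·0.020599 = 0.0339.

ME = 0.0339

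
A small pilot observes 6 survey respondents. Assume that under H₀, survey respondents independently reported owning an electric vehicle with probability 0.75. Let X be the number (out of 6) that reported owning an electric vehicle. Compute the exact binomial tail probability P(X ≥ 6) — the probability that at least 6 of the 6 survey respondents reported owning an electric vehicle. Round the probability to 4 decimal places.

X is binomial with n = 6 and p = 0.75.
P(X ≥ 6) = C(6,6)·0.75^6·0.25^0.
= 0.177979 = 0.1780.

P = 0.1780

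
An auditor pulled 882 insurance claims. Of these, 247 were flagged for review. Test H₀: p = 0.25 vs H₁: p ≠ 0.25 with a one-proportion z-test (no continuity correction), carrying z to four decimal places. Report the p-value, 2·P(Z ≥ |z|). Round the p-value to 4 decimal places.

p̂ = 247/882 = 0.28005.
SE₀ = √(0.25·0.75/882) = 0.014580.
z = (p̂ − p₀)/SE = (247/882 − 0.25)/0.014580 ≈ 2.0607.
From the standard normal, 2·P(Z ≥ |z|) = 0.0393.

p-value = 0.0393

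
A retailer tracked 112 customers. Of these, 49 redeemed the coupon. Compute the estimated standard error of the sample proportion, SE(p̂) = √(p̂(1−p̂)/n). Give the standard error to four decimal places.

With x = 49 successes in n = 112, p̂ = 0.43750.
p̂(1−p̂) = 0.246094.
Dividing by n and taking the root: √0.002197268 = 0.0469.

SE = 0.0469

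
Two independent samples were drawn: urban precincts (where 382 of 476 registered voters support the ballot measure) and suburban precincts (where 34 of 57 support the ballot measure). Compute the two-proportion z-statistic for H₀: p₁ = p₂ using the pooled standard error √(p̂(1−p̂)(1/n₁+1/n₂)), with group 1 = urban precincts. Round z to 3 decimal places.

z = 3.551

p̂₁ = 382/476 = 0.80252, p̂₂ = 34/57 = 0.59649.
Pooled p̂ = (382+34)/(476+57) = 416/533 = 0.78049.
SE = √[p̂(1−p̂)(1/n₁+1/n₂)] = √[0.78049·0.21951·(1/476+1/57)] ≈ 0.058014.
z = 0.20603/0.058014 = 3.551.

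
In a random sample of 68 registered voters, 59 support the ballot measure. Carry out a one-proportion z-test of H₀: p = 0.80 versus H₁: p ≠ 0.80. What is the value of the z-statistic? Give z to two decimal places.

The sample proportion is 59/68 = 0.86765.
Null standard error: √(0.80·0.20/68) = √0.002352941 = 0.048507.
Test statistic: z = 0.06765/0.048507 = 1.39.

z = 1.39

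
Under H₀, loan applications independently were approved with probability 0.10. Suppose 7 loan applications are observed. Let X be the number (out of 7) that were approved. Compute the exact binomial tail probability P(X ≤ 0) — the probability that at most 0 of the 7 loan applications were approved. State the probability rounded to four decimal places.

X ~ Binomial(n=7, p=0.10).
P(X ≤ 0) = C(7,0)·0.10^0·0.90^7.
= 0.478297 = 0.4783.

P = 0.4783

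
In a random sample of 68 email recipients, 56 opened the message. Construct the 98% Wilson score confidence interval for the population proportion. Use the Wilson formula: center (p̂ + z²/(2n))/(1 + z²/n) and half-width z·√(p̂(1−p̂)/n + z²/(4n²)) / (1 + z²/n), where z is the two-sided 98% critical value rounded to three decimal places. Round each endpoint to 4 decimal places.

(0.6935, 0.9059)

Here p̂ = 56/68 = 0.82353 and z = 2.326 (z² = 5.410276).
Denominator 1 + z²/n = 1 + 5.410276/68 = 1.079563.
Center = (0.82353 + 0.039781)/1.079563 = 0.79969.
Radicand: p̂(1−p̂)/n + z²/(4n²) = 0.002137187 + 0.000292511 = 0.002429698.
Half-width = 2.326·√0.002429698/1.079563 = 0.10620.
CI: 0.79969 ± 0.10620 = (0.6935, 0.9059).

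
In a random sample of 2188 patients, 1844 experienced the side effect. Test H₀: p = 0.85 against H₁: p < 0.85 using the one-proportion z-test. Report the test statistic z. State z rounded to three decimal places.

The sample proportion is 1844/2188 = 0.84278.
Under H₀, SE = √(p₀(1−p₀)/n) = √(0.85·0.15/2188) = √0.000058272 = 0.007634.
z = (p̂ − p₀)/SE = (0.84278 − 0.85)/0.007634 = -0.946.

z = -0.946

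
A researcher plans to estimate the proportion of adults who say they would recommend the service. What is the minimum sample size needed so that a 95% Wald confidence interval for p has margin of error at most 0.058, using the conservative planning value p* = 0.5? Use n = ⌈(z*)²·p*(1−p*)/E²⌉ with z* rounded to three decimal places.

The 95% critical value is z* = 1.960.
p*(1−p*) = 0.50·0.50 = 0.2500.
(z*)²·p*(1−p*)/E² = 3.841600·0.2500/0.003364 = 285.493.
⌈285.493⌉ = 286.

n = 286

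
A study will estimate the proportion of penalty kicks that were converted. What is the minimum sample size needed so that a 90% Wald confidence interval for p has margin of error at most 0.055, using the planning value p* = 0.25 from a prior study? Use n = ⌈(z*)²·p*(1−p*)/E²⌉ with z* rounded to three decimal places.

n = 168

The 90% critical value is z* = 1.645.
p*(1−p*) = 0.25·0.75 = 0.1875.
(z*)²·p*(1−p*)/E² = 2.706025·0.1875/0.003025 = 167.729.
Rounding up, n = 168.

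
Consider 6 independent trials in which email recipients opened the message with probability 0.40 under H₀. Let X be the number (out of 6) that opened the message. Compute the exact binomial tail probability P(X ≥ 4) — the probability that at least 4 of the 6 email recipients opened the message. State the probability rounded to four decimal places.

X is binomial with n = 6 and p = 0.40.
P(X ≥ 4) = C(6,4)·0.40^4·0.60^2 + C(6,5)·0.40^5·0.60^1 + C(6,6)·0.40^6·0.60^0.
= 0.138240 + 0.036864 + 0.004096 = 0.1792.

P = 0.1792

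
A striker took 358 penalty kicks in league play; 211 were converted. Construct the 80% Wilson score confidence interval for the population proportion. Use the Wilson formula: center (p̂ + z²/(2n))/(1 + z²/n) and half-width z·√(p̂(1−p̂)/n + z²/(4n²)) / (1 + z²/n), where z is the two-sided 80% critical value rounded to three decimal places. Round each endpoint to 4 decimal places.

(0.5557, 0.6222)

Here p̂ = 211/358 = 0.58939 and z = 1.282 (z² = 1.643524).
1 + z²/n = 1.004591.
Adjusted center: (0.58939 + z²/(2n))/1.004591 = 0.58898.
Radicand: p̂(1−p̂)/n + z²/(4n²) = 0.000676006 + 0.000003206 = 0.000679212.
Half-width = 1.282·√0.000679212/1.004591 = 0.03326.
CI: 0.58898 ± 0.03326 = (0.5557, 0.6222).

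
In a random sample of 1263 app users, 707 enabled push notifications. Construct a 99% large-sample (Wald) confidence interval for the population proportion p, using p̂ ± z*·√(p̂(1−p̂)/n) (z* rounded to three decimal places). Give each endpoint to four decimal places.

p̂ = 707/1263 = 0.55978.
Standard error of p̂: √(0.246427/1263) = √0.000195112 = 0.013968.
z* = 2.576 at the 99% level.
Margin of error: 2.576 × 0.013968 = 0.03598.
Interval: 0.55978 ± 0.03598 → (0.5238, 0.5958).

(0.5238, 0.5958)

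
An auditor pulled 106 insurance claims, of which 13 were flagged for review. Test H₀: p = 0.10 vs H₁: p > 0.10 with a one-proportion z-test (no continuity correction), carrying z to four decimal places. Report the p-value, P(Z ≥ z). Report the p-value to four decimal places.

p-value = 0.2186

Sample proportion p̂ = 13/106 = 0.12264.
SE₀ = √(0.10·0.90/106) = 0.029139.
z = (p̂ − p₀)/SE = (13/106 − 0.10)/0.029139 ≈ 0.7770.
From the standard normal, P(Z ≥ z) = 0.2186.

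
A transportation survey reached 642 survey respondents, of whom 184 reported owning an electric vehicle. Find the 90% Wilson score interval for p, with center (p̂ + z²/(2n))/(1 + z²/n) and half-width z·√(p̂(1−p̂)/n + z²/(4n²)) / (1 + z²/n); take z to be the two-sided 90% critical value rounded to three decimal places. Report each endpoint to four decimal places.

Here p̂ = 184/642 = 0.28660 and z = 1.645 (z² = 2.706025).
1 + z²/n = 1.004215.
Adjusted center: (0.28660 + z²/(2n))/1.004215 = 0.28750.
Radicand: p̂(1−p̂)/n + z²/(4n²) = 0.000318477 + 0.000001641 = 0.000320118.
Half-width = z·√(radicand)/denom = 1.645·0.017892/1.004215 = 0.02931.
Interval: 0.28750 ± 0.02931 → (0.2582, 0.3168).

(0.2582, 0.3168)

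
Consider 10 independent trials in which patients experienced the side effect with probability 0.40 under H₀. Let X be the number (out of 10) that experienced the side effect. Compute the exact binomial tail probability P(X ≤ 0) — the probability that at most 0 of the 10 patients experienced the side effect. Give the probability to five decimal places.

X is binomial with n = 10 and p = 0.40.
P(X ≤ 0) = C(10,0)·0.40^0·0.60^10.
= 0.006047 = 0.00605.

P = 0.00605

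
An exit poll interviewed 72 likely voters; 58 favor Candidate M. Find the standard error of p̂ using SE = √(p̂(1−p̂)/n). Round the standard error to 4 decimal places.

SE = 0.0466

With x = 58 successes in n = 72, p̂ = 0.80556.
p̂(1−p̂) = 0.156633.
SE = √(0.156633/72) = 0.0466.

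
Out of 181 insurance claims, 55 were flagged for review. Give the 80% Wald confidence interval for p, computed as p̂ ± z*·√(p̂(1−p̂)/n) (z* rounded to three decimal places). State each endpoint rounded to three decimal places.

(0.260, 0.348)

With x = 55 successes in n = 181, p̂ = 0.30387.
SE(p̂) = √(0.30387·0.69613/181) = 0.034186.
For 80% confidence, z* = 1.282.
Margin = 1.282·0.034186 = 0.04383.
Interval: 0.30387 ± 0.04383 → (0.260, 0.348).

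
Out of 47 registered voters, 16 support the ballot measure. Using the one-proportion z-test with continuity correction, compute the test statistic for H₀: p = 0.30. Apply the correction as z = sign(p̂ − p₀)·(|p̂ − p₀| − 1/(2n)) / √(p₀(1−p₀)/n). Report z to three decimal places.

z = 0.446

Sample proportion p̂ = 16/47 = 0.34043. p̂ − p₀ = 0.040426.
Continuity correction 1/(2n) = 1/94 = 0.010638.
Corrected numerator: |0.040426| − 0.010638 = 0.029788.
SE₀ = √(0.30·0.70/47) = 0.066844.
z = +0.029788/0.066844 = 0.446.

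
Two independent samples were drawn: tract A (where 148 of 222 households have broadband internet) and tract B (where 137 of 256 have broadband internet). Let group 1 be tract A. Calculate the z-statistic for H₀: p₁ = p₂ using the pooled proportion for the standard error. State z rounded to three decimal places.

p̂₁ = 148/222 = 0.66667, p̂₂ = 137/256 = 0.53516.
Pooling: p̂ = 285/478 = 0.59623.
SE = √[p̂(1−p̂)(1/n₁+1/n₂)] = √[0.59623·0.40377·(1/222+1/256)] ≈ 0.044998.
z = (p̂₁ − p̂₂)/SE = (0.66667 − 0.53516)/0.044998 = 0.13151/0.044998 = 2.923.

z = 2.923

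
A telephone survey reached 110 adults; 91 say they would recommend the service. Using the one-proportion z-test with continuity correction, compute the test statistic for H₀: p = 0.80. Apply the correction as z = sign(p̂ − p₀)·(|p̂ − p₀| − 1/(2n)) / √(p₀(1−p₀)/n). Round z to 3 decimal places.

z = 0.596

The sample proportion is 91/110 = 0.82727. p̂ − p₀ = 0.027273.
1/(2n) = 0.004545.
Corrected numerator: |0.027273| − 0.004545 = 0.022728.
SE₀ = √(0.80·0.20/110) = 0.038139.
z = +0.022728/0.038139 = 0.596.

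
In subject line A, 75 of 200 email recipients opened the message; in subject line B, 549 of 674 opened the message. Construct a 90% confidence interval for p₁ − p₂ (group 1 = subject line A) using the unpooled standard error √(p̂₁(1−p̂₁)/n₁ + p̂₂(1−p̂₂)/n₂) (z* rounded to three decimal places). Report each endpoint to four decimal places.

(-0.5010, -0.3781)

p̂₁ = 0.37500, p̂₂ = 0.81454, so the observed difference is -0.43954.
Unpooled SE = √(p̂₁(1−p̂₁)/n₁ + p̂₂(1−p̂₂)/n₂) = √(0.001171875 + 0.000224131) = 0.037363.
For 90% confidence, z* = 1.645. Margin = 1.645·0.037363 = 0.06146.
CI: -0.43954 ± 0.06146 = (-0.5010, -0.3781).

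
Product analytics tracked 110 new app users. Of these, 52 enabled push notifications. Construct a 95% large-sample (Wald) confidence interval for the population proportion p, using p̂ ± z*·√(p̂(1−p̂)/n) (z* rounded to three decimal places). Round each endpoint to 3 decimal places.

(0.379, 0.566)

The sample proportion is 52/110 = 0.47273.
Standard error of p̂: √(0.249256/110) = √0.002265965 = 0.047602.
The 95% critical value is z* = 1.960.
Margin of error: 1.960 × 0.047602 = 0.09330.
Interval: 0.47273 ± 0.09330 → (0.379, 0.566).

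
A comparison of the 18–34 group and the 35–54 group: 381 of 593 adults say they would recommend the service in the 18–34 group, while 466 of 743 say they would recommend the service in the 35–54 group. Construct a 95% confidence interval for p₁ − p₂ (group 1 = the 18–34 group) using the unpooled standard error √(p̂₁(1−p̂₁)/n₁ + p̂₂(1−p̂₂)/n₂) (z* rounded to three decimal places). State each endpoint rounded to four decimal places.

(-0.0366, 0.0672)

p̂₁ = 0.64250, p̂₂ = 0.62719, so the observed difference is 0.01531.
Unpooled SE = √(p̂₁(1−p̂₁)/n₁ + p̂₂(1−p̂₂)/n₂) = √(0.000387344 + 0.000314702) = 0.026496.
For 95% confidence, z* = 1.960. Margin of error = 0.05193.
Interval: 0.01531 ± 0.05193 → (-0.0366, 0.0672).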